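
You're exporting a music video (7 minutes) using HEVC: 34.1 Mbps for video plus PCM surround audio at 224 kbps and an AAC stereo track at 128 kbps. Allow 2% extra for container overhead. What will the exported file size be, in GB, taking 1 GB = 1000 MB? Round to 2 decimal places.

7 min = 420 s
Audio total: 224 + 128 = 352 kbps = 0.352 Mbps.
Total bitrate: 34.1 + 0.352 = 34.452 Mbps.
Stream data: 34.452 Mbps × 420 s = 14469.8 Mb.
With 2% container overhead: ×1.02.
14,759 Mb ÷ 8 = 1,845 MB → 1.845 GB.

1.84 GB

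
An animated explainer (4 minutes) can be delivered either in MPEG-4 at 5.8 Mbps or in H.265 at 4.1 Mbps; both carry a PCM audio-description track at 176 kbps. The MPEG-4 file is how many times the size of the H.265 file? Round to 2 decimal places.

4 min = 240 s
Audio: 176 kbps = 0.176 Mbps.
MPEG-4: 5.976 Mbps × 240 s = 1434.2 Mb = 179.280 MB.
H.265: 4.276 Mbps × 240 s = 1026.2 Mb = 128.280 MB.
Ratio: 179.280 / 128.280 = 1.398.

1.40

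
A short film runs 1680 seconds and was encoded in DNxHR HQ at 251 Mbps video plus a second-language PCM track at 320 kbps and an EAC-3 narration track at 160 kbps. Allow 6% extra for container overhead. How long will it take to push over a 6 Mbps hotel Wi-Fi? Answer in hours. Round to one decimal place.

20.7 hours

Audio total: 320 + 160 = 480 kbps = 0.480 Mbps.
Total bitrate: 251.480 Mbps.
File: 251.480 Mbps × 1680 s = 422486.4 Mb.
With 6% container overhead: ×1.06. → 447835.6 Mb.
At 6 Mbps: 447835.6 / 6 = 74639.3 s ≈ 20.7 hours.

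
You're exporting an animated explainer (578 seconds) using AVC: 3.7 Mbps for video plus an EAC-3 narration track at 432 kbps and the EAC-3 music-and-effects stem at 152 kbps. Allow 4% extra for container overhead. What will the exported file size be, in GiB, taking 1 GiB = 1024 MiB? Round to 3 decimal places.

Audio total: 432 + 152 = 584 kbps = 0.584 Mbps.
Total bitrate: 3.7 + 0.584 = 4.284 Mbps.
Stream data: 4.284 Mbps × 578 s = 2476.2 Mb.
With 4% container overhead: ×1.04.
2,575 Mb = 321,899,760 bytes ÷ 1,073,741,824 = 0.2998 GiB.

0.300 GiB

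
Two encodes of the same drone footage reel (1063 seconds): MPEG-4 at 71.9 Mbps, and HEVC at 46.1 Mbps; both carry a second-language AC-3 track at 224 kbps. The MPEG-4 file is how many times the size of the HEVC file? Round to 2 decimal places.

Audio: 224 kbps = 0.224 Mbps.
MPEG-4: 72.124 Mbps × 1063 s = 76667.8 Mb = 8.925 GiB.
HEVC: 46.324 Mbps × 1063 s = 49242.4 Mb = 5.733 GiB.
Ratio: 8.925 / 5.733 = 1.557.

1.56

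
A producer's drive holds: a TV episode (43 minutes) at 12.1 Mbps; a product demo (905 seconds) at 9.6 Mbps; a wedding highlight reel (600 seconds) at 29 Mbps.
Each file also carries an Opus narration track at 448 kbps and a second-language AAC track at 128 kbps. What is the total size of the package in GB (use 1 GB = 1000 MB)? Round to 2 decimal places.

7.46 GB

Audio total: 448 + 128 = 576 kbps = 0.576 Mbps.
TV episode: 12.676 Mbps × 2580 s = 32704.1 Mb
product demo: 10.176 Mbps × 905 s = 9209.3 Mb
wedding highlight reel: 29.576 Mbps × 600 s = 17745.6 Mb
Total: 59659.0 Mb = 7457.4 MB.
= 7.457 GB.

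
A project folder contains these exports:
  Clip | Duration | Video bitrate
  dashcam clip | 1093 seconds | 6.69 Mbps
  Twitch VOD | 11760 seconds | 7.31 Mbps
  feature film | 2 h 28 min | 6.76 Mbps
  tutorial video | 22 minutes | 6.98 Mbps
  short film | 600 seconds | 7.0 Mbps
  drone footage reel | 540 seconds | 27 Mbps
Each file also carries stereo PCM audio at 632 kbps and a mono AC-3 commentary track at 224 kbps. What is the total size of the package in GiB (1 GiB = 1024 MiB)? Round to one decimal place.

23.5 GiB

Audio total: 632 + 224 = 856 kbps = 0.856 Mbps.
dashcam clip: 7.546 Mbps × 1093 s = 8247.8 Mb
Twitch VOD: 8.166 Mbps × 11760 s = 96032.2 Mb
feature film: 7.616 Mbps × 8880 s = 67630.1 Mb
tutorial video: 7.836 Mbps × 1320 s = 10343.5 Mb
short film: 7.856 Mbps × 600 s = 4713.6 Mb
drone footage reel: 27.856 Mbps × 540 s = 15042.2 Mb
Total: 202009.4 Mb = 25251.2 MB.
= 23.52 GiB.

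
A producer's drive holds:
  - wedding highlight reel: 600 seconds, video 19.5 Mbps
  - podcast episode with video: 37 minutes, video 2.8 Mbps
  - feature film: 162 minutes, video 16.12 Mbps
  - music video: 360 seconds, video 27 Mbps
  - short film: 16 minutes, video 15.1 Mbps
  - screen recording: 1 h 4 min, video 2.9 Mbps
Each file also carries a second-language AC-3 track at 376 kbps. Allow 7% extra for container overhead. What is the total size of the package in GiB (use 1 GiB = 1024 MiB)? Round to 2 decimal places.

Audio: 376 kbps = 0.376 Mbps.
wedding highlight reel: 19.876 Mbps × 600 s × 1.07 = 12760.4 Mb
podcast episode with video: 3.176 Mbps × 2220 s × 1.07 = 7544.3 Mb
feature film: 16.496 Mbps × 9720 s × 1.07 = 171565.0 Mb
music video: 27.376 Mbps × 360 s × 1.07 = 10545.2 Mb
short film: 15.476 Mbps × 960 s × 1.07 = 15896.9 Mb
screen recording: 3.276 Mbps × 3840 s × 1.07 = 13460.4 Mb
Total: 231772.3 Mb = 28971.5 MB.
= 26.98 GiB.

26.98 GiB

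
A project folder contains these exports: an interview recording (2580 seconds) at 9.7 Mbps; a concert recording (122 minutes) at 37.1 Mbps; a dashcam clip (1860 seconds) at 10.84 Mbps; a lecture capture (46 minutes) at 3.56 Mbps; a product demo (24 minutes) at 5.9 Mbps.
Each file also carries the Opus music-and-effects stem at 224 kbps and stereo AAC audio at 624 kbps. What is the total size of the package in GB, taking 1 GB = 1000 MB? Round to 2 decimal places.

Audio total: 224 + 624 = 848 kbps = 0.848 Mbps.
interview recording: 10.548 Mbps × 2580 s = 27213.8 Mb
concert recording: 37.948 Mbps × 7320 s = 277779.4 Mb
dashcam clip: 11.688 Mbps × 1860 s = 21739.7 Mb
lecture capture: 4.408 Mbps × 2760 s = 12166.1 Mb
product demo: 6.748 Mbps × 1440 s = 9717.1 Mb
Total: 348616.1 Mb = 43577.0 MB.
= 43.58 GB.

43.58 GB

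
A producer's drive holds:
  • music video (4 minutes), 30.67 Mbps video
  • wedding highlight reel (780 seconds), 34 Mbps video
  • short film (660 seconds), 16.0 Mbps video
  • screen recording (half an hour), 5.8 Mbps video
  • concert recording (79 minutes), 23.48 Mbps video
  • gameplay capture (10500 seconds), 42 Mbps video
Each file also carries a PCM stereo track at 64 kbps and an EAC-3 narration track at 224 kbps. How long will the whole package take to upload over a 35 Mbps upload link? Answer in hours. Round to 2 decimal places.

Audio total: 64 + 224 = 288 kbps = 0.288 Mbps.
music video: 30.958 Mbps × 240 s = 7429.9 Mb
wedding highlight reel: 34.288 Mbps × 780 s = 26744.6 Mb
short film: 16.288 Mbps × 660 s = 10750.1 Mb
screen recording: 6.088 Mbps × 1800 s = 10958.4 Mb
concert recording: 23.768 Mbps × 4740 s = 112660.3 Mb
gameplay capture: 42.288 Mbps × 10500 s = 444024.0 Mb
Total: 612567.4 Mb = 76570.9 MB.
At 35 Mbps: 612567.4 / 35 = 17502 s ≈ 4.86 hours.

4.86 hours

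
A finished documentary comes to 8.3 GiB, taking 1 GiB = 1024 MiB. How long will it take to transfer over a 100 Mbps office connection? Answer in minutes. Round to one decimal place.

11.9 minutes

File: 8.3 GiB = 71296.5 Mb.
At 100 Mbps: 71296.5 / 100 = 713.0 s ≈ 11.9 minutes.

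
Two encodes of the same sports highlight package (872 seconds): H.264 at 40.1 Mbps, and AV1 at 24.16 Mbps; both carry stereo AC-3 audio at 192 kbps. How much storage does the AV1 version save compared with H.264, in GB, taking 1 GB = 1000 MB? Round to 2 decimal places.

1.74 GB

Audio: 192 kbps = 0.192 Mbps.
H.264: 40.292 Mbps × 872 s = 35134.6 Mb = 4.392 GB.
AV1: 24.352 Mbps × 872 s = 21234.9 Mb = 2.654 GB.
Saving: 4.392 − 2.654 = 1.737 GB.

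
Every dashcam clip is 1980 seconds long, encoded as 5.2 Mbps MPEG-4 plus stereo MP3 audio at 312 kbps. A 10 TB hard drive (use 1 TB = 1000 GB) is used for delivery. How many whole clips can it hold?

Audio: 312 kbps = 0.312 Mbps.
Total bitrate: 5.512 Mbps.
Per item: 5.512 Mbps × 1980 s = 10,914 Mb = 1,364 MB.
Capacity: 10 TB = 80,000,000 Mb; 7330.20 items → 7330 complete.

7330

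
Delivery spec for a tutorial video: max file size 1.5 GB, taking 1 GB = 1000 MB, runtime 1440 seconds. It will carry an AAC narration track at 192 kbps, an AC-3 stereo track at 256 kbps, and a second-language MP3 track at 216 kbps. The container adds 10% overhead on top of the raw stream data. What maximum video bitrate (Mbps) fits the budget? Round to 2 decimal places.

6.91 Mbps

Budget: 1.5 GB = 12000.0 Mb.
Stream payload after overhead: 12000.0 / 1.10 = 10909.1 Mb.
Total bitrate budget: 10909.1 Mb / 1440 s = 7.576 Mbps.
Audio total: 192 + 256 + 216 = 664 kbps = 0.664 Mbps.
Video: 7.576 − 0.664 = 6.912 Mbps.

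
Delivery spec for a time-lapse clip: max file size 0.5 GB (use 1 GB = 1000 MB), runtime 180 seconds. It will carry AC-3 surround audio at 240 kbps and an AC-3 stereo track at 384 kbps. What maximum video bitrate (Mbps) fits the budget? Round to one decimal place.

21.6 Mbps

Budget: 0.5 GB = 4000.0 Mb.
Total bitrate budget: 4000.0 Mb / 180 s = 22.222 Mbps.
Audio total: 240 + 384 = 624 kbps = 0.624 Mbps.
Video: 22.222 − 0.624 = 21.598 Mbps.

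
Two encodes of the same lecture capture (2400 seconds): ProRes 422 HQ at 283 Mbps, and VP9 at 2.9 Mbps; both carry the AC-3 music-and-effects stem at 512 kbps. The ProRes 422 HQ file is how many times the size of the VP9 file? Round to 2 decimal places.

83.09

Audio: 512 kbps = 0.512 Mbps.
ProRes 422 HQ: 283.512 Mbps × 2400 s = 680428.8 Mb = 79.212 GiB.
VP9: 3.412 Mbps × 2400 s = 8188.8 Mb = 0.953 GiB.
Ratio: 79.212 / 0.953 = 83.093.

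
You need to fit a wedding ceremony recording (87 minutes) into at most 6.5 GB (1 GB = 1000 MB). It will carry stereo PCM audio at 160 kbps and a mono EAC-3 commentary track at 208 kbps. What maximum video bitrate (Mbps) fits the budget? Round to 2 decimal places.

Budget: 6.5 GB = 52000.0 Mb.
87 min = 5220 s
Total bitrate budget: 52000.0 Mb / 5220 s = 9.962 Mbps.
Audio total: 160 + 208 = 368 kbps = 0.368 Mbps.
Video: 9.962 − 0.368 = 9.594 Mbps.

9.59 Mbps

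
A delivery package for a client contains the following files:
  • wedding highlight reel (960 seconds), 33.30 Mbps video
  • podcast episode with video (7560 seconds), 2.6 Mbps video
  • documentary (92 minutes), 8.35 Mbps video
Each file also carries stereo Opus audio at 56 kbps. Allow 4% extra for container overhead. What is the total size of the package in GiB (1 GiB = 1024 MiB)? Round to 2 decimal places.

11.93 GiB

Audio: 56 kbps = 0.056 Mbps.
wedding highlight reel: 33.356 Mbps × 960 s × 1.04 = 33302.6 Mb
podcast episode with video: 2.656 Mbps × 7560 s × 1.04 = 20882.5 Mb
documentary: 8.406 Mbps × 5520 s × 1.04 = 48257.2 Mb
Total: 102442.3 Mb = 12805.3 MB.
= 11.93 GiB.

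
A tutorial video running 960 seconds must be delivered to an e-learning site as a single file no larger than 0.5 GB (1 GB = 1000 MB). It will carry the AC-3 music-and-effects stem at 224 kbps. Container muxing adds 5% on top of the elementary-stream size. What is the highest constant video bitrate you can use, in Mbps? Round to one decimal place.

Budget: 0.5 GB = 4000.0 Mb.
Stream payload after overhead: 4000.0 / 1.05 = 3809.5 Mb.
Total bitrate budget: 3809.5 Mb / 960 s = 3.968 Mbps.
Audio: 224 kbps = 0.224 Mbps.
Video: 3.968 − 0.224 = 3.744 Mbps.

3.7 Mbps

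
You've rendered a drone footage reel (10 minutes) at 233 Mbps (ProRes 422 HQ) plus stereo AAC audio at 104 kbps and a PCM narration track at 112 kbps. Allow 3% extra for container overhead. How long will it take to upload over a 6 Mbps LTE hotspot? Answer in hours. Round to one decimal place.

6.7 hours

10 min = 600 s
Audio total: 104 + 112 = 216 kbps = 0.216 Mbps.
Total bitrate: 233.216 Mbps.
File: 233.216 Mbps × 600 s = 139929.6 Mb.
With 3% container overhead: ×1.03. → 144127.5 Mb.
At 6 Mbps: 144127.5 / 6 = 24021.2 s ≈ 6.67 hours.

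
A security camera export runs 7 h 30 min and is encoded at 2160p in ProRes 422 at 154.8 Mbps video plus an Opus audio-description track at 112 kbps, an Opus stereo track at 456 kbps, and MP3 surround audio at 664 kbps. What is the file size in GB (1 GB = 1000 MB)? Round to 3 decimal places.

7 h 30 min = 450 min = 27000 s
Audio total: 112 + 456 + 664 = 1232 kbps = 1.232 Mbps.
Total bitrate: 154.8 + 1.232 = 156.032 Mbps.
Stream data: 156.032 Mbps × 27000 s = 4212864.0 Mb.
4,212,864 Mb ÷ 8 = 526,608 MB → 526.6 GB.

526.608 GB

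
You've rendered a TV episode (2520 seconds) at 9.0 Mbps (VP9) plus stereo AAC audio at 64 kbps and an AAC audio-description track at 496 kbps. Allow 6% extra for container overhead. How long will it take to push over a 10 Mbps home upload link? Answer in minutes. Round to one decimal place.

42.6 minutes

Audio total: 64 + 496 = 560 kbps = 0.560 Mbps.
Total bitrate: 9.560 Mbps.
File: 9.560 Mbps × 2520 s = 24091.2 Mb.
With 6% container overhead: ×1.06. → 25536.7 Mb.
At 10 Mbps: 25536.7 / 10 = 2553.7 s ≈ 42.6 minutes.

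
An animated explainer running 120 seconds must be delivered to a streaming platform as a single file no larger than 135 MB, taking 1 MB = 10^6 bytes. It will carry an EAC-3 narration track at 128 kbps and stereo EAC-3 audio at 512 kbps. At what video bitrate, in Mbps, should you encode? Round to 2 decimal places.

8.36 Mbps

Budget: 135 MB = 1080.0 Mb.
Total bitrate budget: 1080.0 Mb / 120 s = 9.000 Mbps.
Audio total: 128 + 512 = 640 kbps = 0.640 Mbps.
Video: 9.000 − 0.640 = 8.360 Mbps.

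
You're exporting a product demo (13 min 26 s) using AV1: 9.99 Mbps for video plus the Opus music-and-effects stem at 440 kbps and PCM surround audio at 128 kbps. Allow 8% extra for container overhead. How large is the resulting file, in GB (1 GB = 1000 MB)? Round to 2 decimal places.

13 min 26 s = 806 s
Audio total: 440 + 128 = 568 kbps = 0.568 Mbps.
Total bitrate: 9.99 + 0.568 = 10.558 Mbps.
Stream data: 10.558 Mbps × 806 s = 8509.7 Mb.
With 8% container overhead: ×1.08.
9,191 Mb ÷ 8 = 1,149 MB → 1.149 GB.

1.15 GB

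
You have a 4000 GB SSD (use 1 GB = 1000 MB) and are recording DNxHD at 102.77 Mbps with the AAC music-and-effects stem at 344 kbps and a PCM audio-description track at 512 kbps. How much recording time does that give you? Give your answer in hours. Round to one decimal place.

Audio total: 344 + 512 = 856 kbps = 0.856 Mbps.
Total bitrate: 102.77 + 0.856 = 103.626 Mbps.
Capacity: 4000 GB = 32,000,000 Mb.
Recording time: 32,000,000 / 103.626 = 308,803 s ≈ 85.8 hours.

85.8 hours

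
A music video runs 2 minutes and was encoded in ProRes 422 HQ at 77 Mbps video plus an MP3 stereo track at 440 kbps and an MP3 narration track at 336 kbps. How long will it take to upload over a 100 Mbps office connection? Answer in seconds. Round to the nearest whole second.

2 min = 120 s
Audio total: 440 + 336 = 776 kbps = 0.776 Mbps.
Total bitrate: 77.776 Mbps.
File: 77.776 Mbps × 120 s = 9333.1 Mb.
At 100 Mbps: 9333.1 / 100 = 93.3 s ≈ 93.3 seconds.

93 seconds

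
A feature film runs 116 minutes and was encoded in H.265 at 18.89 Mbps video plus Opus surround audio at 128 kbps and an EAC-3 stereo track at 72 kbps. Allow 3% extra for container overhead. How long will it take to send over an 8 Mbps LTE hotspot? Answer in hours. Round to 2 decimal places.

4.75 hours

116 min = 6960 s
Audio total: 128 + 72 = 200 kbps = 0.200 Mbps.
Total bitrate: 19.090 Mbps.
File: 19.090 Mbps × 6960 s = 132866.4 Mb.
With 3% container overhead: ×1.03. → 136852.4 Mb.
At 8 Mbps: 136852.4 / 8 = 17106.5 s ≈ 4.75 hours.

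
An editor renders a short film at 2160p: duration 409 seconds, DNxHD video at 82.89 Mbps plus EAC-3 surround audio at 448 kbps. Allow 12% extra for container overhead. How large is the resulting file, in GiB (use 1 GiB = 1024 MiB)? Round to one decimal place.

4.4 GiB

Audio: 448 kbps = 0.448 Mbps.
Total bitrate: 82.89 + 0.448 = 83.338 Mbps.
Stream data: 83.338 Mbps × 409 s = 34085.2 Mb.
With 12% container overhead: ×1.12.
38,175 Mb = 4,771,933,880 bytes ÷ 1,073,741,824 = 4.444 GiB.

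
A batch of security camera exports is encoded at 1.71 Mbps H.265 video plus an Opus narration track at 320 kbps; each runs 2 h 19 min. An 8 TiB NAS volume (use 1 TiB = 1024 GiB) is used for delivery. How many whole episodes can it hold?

2 h 19 min = 139 min = 8340 s
Audio: 320 kbps = 0.320 Mbps.
Total bitrate: 2.030 Mbps.
Per item: 2.030 Mbps × 8340 s = 16,930 Mb = 2,116 MB.
Capacity: 8 TiB = 70,368,744 Mb; 4156.40 items → 4156 complete.

4156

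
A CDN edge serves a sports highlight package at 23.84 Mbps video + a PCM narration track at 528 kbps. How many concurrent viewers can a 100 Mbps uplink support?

Audio: 528 kbps = 0.528 Mbps.
Per-viewer media rate: 24.368 Mbps.
100 Mbps = 100.0 Mbps; 100.0 / 24.368 = 4.10 → 4 viewers.

4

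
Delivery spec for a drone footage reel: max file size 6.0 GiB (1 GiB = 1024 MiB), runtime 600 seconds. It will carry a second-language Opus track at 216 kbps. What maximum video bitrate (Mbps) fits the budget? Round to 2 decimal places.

85.68 Mbps

Budget: 6.0 GiB = 51539.6 Mb.
Total bitrate budget: 51539.6 Mb / 600 s = 85.899 Mbps.
Audio: 216 kbps = 0.216 Mbps.
Video: 85.899 − 0.216 = 85.683 Mbps.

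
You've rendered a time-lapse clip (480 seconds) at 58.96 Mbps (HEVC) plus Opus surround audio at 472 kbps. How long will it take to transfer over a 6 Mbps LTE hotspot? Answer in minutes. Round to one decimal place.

79.2 minutes

Audio: 472 kbps = 0.472 Mbps.
Total bitrate: 59.432 Mbps.
File: 59.432 Mbps × 480 s = 28527.4 Mb.
At 6 Mbps: 28527.4 / 6 = 4754.6 s ≈ 79.2 minutes.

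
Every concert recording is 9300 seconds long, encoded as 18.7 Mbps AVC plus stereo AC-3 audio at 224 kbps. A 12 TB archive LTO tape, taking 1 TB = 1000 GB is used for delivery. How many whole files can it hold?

545

Audio: 224 kbps = 0.224 Mbps.
Total bitrate: 18.924 Mbps.
Per item: 18.924 Mbps × 9300 s = 175,993 Mb = 21,999 MB.
Capacity: 12 TB = 96,000,000 Mb; 545.48 items → 545 complete.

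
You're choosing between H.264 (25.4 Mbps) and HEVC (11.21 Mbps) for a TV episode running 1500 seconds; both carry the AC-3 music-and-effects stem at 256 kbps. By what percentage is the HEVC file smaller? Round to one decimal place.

Audio: 256 kbps = 0.256 Mbps.
H.264: 25.656 Mbps × 1500 s = 38484.0 Mb = 4.811 GB.
HEVC: 11.466 Mbps × 1500 s = 17199.0 Mb = 2.150 GB.
Reduction: (1 − 2.150/4.811) × 100 = 55.31%.

55.3%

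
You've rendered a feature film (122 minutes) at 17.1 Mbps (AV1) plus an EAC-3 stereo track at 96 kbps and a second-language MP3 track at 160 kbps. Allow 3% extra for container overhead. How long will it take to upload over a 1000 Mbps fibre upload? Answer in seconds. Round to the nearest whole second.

122 min = 7320 s
Audio total: 96 + 160 = 256 kbps = 0.256 Mbps.
Total bitrate: 17.356 Mbps.
File: 17.356 Mbps × 7320 s = 127045.9 Mb.
With 3% container overhead: ×1.03. → 130857.3 Mb.
At 1000 Mbps: 130857.3 / 1000 = 130.9 s ≈ 131 seconds.

131 seconds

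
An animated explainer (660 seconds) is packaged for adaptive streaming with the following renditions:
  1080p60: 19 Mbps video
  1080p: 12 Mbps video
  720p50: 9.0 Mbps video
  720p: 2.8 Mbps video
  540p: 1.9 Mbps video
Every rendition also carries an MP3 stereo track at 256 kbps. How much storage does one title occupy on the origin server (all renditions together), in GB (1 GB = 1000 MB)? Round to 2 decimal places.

3.79 GB

Audio: 256 kbps = 0.256 Mbps.
Sum of rendition bitrates: (19+0.256) + (12+0.256) + (9.0+0.256) + (2.8+0.256) + (1.9+0.256) = 45.980 Mbps.
× 660 s = 30,347 Mb = 3,793 MB = 3.793 GB.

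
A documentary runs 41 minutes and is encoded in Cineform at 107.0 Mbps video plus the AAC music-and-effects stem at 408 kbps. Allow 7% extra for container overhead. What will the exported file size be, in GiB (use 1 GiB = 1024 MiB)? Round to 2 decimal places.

41 min = 2460 s
Audio: 408 kbps = 0.408 Mbps.
Total bitrate: 107.0 + 0.408 = 107.408 Mbps.
Stream data: 107.408 Mbps × 2460 s = 264223.7 Mb.
With 7% container overhead: ×1.07.
282,719 Mb = 35,339,917,200 bytes ÷ 1,073,741,824 = 32.91 GiB.

32.91 GiB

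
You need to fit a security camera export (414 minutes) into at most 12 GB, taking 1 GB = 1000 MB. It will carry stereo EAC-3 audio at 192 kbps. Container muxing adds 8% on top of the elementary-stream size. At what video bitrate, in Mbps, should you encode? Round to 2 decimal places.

Budget: 12 GB = 96000.0 Mb.
Stream payload after overhead: 96000.0 / 1.08 = 88888.9 Mb.
414 min = 24840 s
Total bitrate budget: 88888.9 Mb / 24840 s = 3.578 Mbps.
Audio: 192 kbps = 0.192 Mbps.
Video: 3.578 − 0.192 = 3.386 Mbps.

3.39 Mbps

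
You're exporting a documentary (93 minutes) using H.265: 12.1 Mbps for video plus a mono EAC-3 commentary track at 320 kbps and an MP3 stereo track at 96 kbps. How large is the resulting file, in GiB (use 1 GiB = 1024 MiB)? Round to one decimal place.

93 min = 5580 s
Audio total: 320 + 96 = 416 kbps = 0.416 Mbps.
Total bitrate: 12.1 + 0.416 = 12.516 Mbps.
Stream data: 12.516 Mbps × 5580 s = 69839.3 Mb.
69,839 Mb = 8,729,910,000 bytes ÷ 1,073,741,824 = 8.130 GiB.

8.1 GiB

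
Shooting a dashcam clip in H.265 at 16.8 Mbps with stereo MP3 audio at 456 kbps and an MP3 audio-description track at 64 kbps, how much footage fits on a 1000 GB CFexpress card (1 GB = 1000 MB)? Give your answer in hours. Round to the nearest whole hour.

128 hours

Audio total: 456 + 64 = 520 kbps = 0.520 Mbps.
Total bitrate: 16.8 + 0.520 = 17.320 Mbps.
Capacity: 1000 GB = 8,000,000 Mb.
Recording time: 8,000,000 / 17.320 = 461,894 s ≈ 128 hours.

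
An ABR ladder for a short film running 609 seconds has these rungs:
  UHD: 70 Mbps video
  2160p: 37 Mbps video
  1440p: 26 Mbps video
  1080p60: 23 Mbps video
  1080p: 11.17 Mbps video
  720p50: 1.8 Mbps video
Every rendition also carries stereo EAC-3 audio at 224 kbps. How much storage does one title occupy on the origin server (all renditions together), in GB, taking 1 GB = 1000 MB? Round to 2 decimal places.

12.97 GB

Audio: 224 kbps = 0.224 Mbps.
Sum of rendition bitrates: (70+0.224) + (37+0.224) + (26+0.224) + (23+0.224) + (11.17+0.224) + (1.8+0.224) = 170.314 Mbps.
× 609 s = 103,721 Mb = 12,965 MB = 12.97 GB.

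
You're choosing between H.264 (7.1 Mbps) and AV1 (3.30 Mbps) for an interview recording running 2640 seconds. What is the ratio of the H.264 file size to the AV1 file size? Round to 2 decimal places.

H.264: 7.100 Mbps × 2640 s = 18744.0 Mb = 2.343 GB.
AV1: 3.300 Mbps × 2640 s = 8712.0 Mb = 1.089 GB.
Ratio: 2.343 / 1.089 = 2.152.

2.15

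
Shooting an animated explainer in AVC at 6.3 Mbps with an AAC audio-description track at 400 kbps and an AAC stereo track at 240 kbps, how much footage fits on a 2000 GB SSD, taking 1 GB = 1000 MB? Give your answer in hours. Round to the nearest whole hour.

640 hours

Audio total: 400 + 240 = 640 kbps = 0.640 Mbps.
Total bitrate: 6.3 + 0.640 = 6.940 Mbps.
Capacity: 2000 GB = 16,000,000 Mb.
Recording time: 16,000,000 / 6.940 = 2,305,476 s ≈ 640 hours.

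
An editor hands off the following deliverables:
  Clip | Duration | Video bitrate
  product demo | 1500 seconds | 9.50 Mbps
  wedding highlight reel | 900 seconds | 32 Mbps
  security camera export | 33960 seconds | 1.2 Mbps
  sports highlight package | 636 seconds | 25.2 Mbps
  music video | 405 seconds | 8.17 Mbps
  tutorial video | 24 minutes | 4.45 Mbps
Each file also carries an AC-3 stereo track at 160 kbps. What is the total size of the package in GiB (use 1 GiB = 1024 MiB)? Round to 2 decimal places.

13.48 GiB

Audio: 160 kbps = 0.160 Mbps.
product demo: 9.660 Mbps × 1500 s = 14490.0 Mb
wedding highlight reel: 32.160 Mbps × 900 s = 28944.0 Mb
security camera export: 1.360 Mbps × 33960 s = 46185.6 Mb
sports highlight package: 25.360 Mbps × 636 s = 16129.0 Mb
music video: 8.330 Mbps × 405 s = 3373.7 Mb
tutorial video: 4.610 Mbps × 1440 s = 6638.4 Mb
Total: 115760.6 Mb = 14470.1 MB.
= 13.48 GiB.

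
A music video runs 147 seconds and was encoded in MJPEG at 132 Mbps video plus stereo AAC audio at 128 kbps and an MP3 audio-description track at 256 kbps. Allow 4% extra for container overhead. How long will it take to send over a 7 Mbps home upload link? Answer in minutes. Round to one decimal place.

Audio total: 128 + 256 = 384 kbps = 0.384 Mbps.
Total bitrate: 132.384 Mbps.
File: 132.384 Mbps × 147 s = 19460.4 Mb.
With 4% container overhead: ×1.04. → 20238.9 Mb.
At 7 Mbps: 20238.9 / 7 = 2891.3 s ≈ 48.2 minutes.

48.2 minutes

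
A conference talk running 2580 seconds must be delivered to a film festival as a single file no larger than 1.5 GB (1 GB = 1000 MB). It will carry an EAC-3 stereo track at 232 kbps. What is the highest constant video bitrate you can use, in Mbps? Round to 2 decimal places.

Budget: 1.5 GB = 12000.0 Mb.
Total bitrate budget: 12000.0 Mb / 2580 s = 4.651 Mbps.
Audio: 232 kbps = 0.232 Mbps.
Video: 4.651 − 0.232 = 4.419 Mbps.

4.42 Mbps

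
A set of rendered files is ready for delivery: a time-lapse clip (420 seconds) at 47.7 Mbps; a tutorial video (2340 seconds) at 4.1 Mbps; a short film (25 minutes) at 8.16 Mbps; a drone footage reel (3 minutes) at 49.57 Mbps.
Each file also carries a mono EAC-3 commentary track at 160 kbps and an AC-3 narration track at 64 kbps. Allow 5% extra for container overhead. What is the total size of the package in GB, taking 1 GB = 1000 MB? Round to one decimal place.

6.8 GB

Audio total: 160 + 64 = 224 kbps = 0.224 Mbps.
time-lapse clip: 47.924 Mbps × 420 s × 1.05 = 21134.5 Mb
tutorial video: 4.324 Mbps × 2340 s × 1.05 = 10624.1 Mb
short film: 8.384 Mbps × 1500 s × 1.05 = 13204.8 Mb
drone footage reel: 49.794 Mbps × 180 s × 1.05 = 9411.1 Mb
Total: 54374.4 Mb = 6796.8 MB.
= 6.797 GB.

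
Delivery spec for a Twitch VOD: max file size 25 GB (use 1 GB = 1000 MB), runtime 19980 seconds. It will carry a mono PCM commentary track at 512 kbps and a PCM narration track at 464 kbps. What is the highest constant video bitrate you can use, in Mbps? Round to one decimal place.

Budget: 25 GB = 200000.0 Mb.
Total bitrate budget: 200000.0 Mb / 19980 s = 10.010 Mbps.
Audio total: 512 + 464 = 976 kbps = 0.976 Mbps.
Video: 10.010 − 0.976 = 9.034 Mbps.

9.0 Mbps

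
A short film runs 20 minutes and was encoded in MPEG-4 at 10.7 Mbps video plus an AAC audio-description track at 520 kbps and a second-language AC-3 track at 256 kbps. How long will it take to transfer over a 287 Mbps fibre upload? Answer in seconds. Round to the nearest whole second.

20 min = 1200 s
Audio total: 520 + 256 = 776 kbps = 0.776 Mbps.
Total bitrate: 11.476 Mbps.
File: 11.476 Mbps × 1200 s = 13771.2 Mb.
At 287 Mbps: 13771.2 / 287 = 48.0 s ≈ 48 seconds.

48 seconds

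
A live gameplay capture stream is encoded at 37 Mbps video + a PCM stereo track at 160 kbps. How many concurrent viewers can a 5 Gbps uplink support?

Audio: 160 kbps = 0.160 Mbps.
Per-viewer media rate: 37.160 Mbps.
5 Gbps = 5,000 Mbps; 5,000 / 37.160 = 134.55 → 134 viewers.

134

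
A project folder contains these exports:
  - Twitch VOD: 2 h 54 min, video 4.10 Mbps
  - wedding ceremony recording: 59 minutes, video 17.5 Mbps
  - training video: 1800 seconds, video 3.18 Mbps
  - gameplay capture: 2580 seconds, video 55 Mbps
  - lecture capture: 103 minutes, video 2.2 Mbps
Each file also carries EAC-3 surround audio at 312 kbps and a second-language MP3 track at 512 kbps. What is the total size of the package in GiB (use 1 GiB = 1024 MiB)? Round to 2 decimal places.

33.32 GiB

Audio total: 312 + 512 = 824 kbps = 0.824 Mbps.
Twitch VOD: 4.924 Mbps × 10440 s = 51406.6 Mb
wedding ceremony recording: 18.324 Mbps × 3540 s = 64867.0 Mb
training video: 4.004 Mbps × 1800 s = 7207.2 Mb
gameplay capture: 55.824 Mbps × 2580 s = 144025.9 Mb
lecture capture: 3.024 Mbps × 6180 s = 18688.3 Mb
Total: 286195.0 Mb = 35774.4 MB.
= 33.32 GiB.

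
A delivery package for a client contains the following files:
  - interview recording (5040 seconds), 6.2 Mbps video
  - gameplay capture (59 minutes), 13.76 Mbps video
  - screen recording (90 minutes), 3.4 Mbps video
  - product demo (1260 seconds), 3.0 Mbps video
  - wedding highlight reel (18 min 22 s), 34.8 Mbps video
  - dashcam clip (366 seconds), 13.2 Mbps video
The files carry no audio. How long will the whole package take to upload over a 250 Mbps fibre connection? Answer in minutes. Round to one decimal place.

interview recording: 6.200 Mbps × 5040 s = 31248.0 Mb
gameplay capture: 13.760 Mbps × 3540 s = 48710.4 Mb
screen recording: 3.400 Mbps × 5400 s = 18360.0 Mb
product demo: 3.000 Mbps × 1260 s = 3780.0 Mb
wedding highlight reel: 34.800 Mbps × 1102 s = 38349.6 Mb
dashcam clip: 13.200 Mbps × 366 s = 4831.2 Mb
Total: 145279.2 Mb = 18159.9 MB.
At 250 Mbps: 145279.2 / 250 = 581 s ≈ 9.69 minutes.

9.7 minutes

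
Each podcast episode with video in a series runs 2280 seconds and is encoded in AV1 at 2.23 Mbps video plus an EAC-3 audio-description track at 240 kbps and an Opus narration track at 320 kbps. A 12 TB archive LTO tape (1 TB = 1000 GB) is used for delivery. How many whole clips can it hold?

Audio total: 240 + 320 = 560 kbps = 0.560 Mbps.
Total bitrate: 2.790 Mbps.
Per item: 2.790 Mbps × 2280 s = 6,361 Mb = 795.1 MB.
Capacity: 12 TB = 96,000,000 Mb; 15091.49 items → 15091 complete.

15091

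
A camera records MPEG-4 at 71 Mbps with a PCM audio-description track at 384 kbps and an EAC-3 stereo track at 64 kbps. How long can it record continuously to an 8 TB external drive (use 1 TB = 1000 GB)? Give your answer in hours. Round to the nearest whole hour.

Audio total: 384 + 64 = 448 kbps = 0.448 Mbps.
Total bitrate: 71 + 0.448 = 71.448 Mbps.
Capacity: 8 TB = 64,000,000 Mb.
Recording time: 64,000,000 / 71.448 = 895,756 s ≈ 249 hours.

249 hours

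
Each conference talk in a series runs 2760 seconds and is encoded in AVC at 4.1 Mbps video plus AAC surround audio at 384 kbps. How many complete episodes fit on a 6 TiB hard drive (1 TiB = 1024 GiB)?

4264

Audio: 384 kbps = 0.384 Mbps.
Total bitrate: 4.484 Mbps.
Per item: 4.484 Mbps × 2760 s = 12,376 Mb = 1,547 MB.
Capacity: 6 TiB = 52,776,558 Mb; 4264.48 items → 4264 complete.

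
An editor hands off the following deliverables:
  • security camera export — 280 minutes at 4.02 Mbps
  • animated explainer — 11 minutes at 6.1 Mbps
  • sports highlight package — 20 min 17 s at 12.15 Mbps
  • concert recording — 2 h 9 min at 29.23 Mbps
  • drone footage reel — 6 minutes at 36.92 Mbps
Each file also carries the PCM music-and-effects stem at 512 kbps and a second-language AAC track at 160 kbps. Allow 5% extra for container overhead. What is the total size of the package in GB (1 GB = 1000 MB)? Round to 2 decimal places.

Audio total: 512 + 160 = 672 kbps = 0.672 Mbps.
security camera export: 4.692 Mbps × 16800 s × 1.05 = 82766.9 Mb
animated explainer: 6.772 Mbps × 660 s × 1.05 = 4693.0 Mb
sports highlight package: 12.822 Mbps × 1217 s × 1.05 = 16384.6 Mb
concert recording: 29.902 Mbps × 7740 s × 1.05 = 243013.6 Mb
drone footage reel: 37.592 Mbps × 360 s × 1.05 = 14209.8 Mb
Total: 361067.8 Mb = 45133.5 MB.
= 45.13 GB.

45.13 GB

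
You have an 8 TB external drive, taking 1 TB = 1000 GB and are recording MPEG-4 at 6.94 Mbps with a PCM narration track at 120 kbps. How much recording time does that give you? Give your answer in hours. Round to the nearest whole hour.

2518 hours

Audio: 120 kbps = 0.120 Mbps.
Total bitrate: 6.94 + 0.120 = 7.060 Mbps.
Capacity: 8 TB = 64,000,000 Mb.
Recording time: 64,000,000 / 7.060 = 9,065,156 s ≈ 2,518 hours.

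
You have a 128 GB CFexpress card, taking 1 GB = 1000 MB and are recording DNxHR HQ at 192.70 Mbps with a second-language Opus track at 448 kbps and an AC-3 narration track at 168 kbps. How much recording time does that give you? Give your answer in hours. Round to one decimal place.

Audio total: 448 + 168 = 616 kbps = 0.616 Mbps.
Total bitrate: 192.70 + 0.616 = 193.316 Mbps.
Capacity: 128 GB = 1,024,000 Mb.
Recording time: 1,024,000 / 193.316 = 5,297 s ≈ 1.47 hours.

1.5 hours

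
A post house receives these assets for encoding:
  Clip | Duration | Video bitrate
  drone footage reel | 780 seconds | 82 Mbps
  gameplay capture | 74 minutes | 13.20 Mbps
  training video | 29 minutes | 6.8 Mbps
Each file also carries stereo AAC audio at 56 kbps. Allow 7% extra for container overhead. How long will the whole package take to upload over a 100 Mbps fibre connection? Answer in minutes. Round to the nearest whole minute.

24 minutes

Audio: 56 kbps = 0.056 Mbps.
drone footage reel: 82.056 Mbps × 780 s × 1.07 = 68483.9 Mb
gameplay capture: 13.256 Mbps × 4440 s × 1.07 = 62976.6 Mb
training video: 6.856 Mbps × 1740 s × 1.07 = 12764.5 Mb
Total: 144225.0 Mb = 18028.1 MB.
At 100 Mbps: 144225.0 / 100 = 1442 s ≈ 24 minutes.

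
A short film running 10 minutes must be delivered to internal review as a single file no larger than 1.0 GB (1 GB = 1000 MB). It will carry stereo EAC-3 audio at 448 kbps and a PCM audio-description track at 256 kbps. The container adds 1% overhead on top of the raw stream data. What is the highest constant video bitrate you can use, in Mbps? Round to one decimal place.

12.5 Mbps

Budget: 1.0 GB = 8000.0 Mb.
Stream payload after overhead: 8000.0 / 1.01 = 7920.8 Mb.
10 min = 600 s
Total bitrate budget: 7920.8 Mb / 600 s = 13.201 Mbps.
Audio total: 448 + 256 = 704 kbps = 0.704 Mbps.
Video: 13.201 − 0.704 = 12.497 Mbps.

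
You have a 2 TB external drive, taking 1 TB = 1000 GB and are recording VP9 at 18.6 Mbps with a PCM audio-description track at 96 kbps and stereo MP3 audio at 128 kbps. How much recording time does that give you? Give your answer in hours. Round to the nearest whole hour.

236 hours

Audio total: 96 + 128 = 224 kbps = 0.224 Mbps.
Total bitrate: 18.6 + 0.224 = 18.824 Mbps.
Capacity: 2 TB = 16,000,000 Mb.
Recording time: 16,000,000 / 18.824 = 849,979 s ≈ 236 hours.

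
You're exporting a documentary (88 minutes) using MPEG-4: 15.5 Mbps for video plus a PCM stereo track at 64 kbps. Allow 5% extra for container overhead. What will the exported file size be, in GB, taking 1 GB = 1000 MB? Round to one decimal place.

88 min = 5280 s
Audio: 64 kbps = 0.064 Mbps.
Total bitrate: 15.5 + 0.064 = 15.564 Mbps.
Stream data: 15.564 Mbps × 5280 s = 82177.9 Mb.
With 5% container overhead: ×1.05.
86,287 Mb ÷ 8 = 10,786 MB → 10.79 GB.

10.8 GB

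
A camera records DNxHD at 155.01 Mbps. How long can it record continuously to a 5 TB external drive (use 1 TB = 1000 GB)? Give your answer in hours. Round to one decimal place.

71.7 hours

Capacity: 5 TB = 40,000,000 Mb.
Recording time: 40,000,000 / 155.010 = 258,048 s ≈ 71.7 hours.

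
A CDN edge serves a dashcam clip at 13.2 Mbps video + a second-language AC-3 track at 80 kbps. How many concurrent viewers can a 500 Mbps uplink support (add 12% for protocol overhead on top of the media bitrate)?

33

Audio: 80 kbps = 0.080 Mbps.
Per-viewer media rate: 13.280 Mbps.
On the wire with 12% overhead: 14.874 Mbps.
500 Mbps = 500.0 Mbps; 500.0 / 14.874 = 33.62 → 33 viewers.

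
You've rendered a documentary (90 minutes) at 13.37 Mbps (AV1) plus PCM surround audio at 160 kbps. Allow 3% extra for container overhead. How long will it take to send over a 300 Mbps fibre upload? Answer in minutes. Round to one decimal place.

4.2 minutes

90 min = 5400 s
Audio: 160 kbps = 0.160 Mbps.
Total bitrate: 13.530 Mbps.
File: 13.530 Mbps × 5400 s = 73062.0 Mb.
With 3% container overhead: ×1.03. → 75253.9 Mb.
At 300 Mbps: 75253.9 / 300 = 250.8 s ≈ 4.18 minutes.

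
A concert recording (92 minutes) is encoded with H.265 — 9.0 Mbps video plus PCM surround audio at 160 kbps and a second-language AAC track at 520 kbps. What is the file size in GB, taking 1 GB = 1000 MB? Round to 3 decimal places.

6.679 GB

92 min = 5520 s
Audio total: 160 + 520 = 680 kbps = 0.680 Mbps.
Total bitrate: 9.0 + 0.680 = 9.680 Mbps.
Stream data: 9.680 Mbps × 5520 s = 53433.6 Mb.
53,434 Mb ÷ 8 = 6,679 MB → 6.679 GB.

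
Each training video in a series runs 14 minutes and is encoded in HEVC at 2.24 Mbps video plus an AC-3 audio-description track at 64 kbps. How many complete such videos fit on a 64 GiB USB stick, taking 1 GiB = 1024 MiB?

284

14 min = 840 s
Audio: 64 kbps = 0.064 Mbps.
Total bitrate: 2.304 Mbps.
Per item: 2.304 Mbps × 840 s = 1,935 Mb = 241.9 MB.
Capacity: 64 GiB = 549,756 Mb; 284.06 items → 284 complete.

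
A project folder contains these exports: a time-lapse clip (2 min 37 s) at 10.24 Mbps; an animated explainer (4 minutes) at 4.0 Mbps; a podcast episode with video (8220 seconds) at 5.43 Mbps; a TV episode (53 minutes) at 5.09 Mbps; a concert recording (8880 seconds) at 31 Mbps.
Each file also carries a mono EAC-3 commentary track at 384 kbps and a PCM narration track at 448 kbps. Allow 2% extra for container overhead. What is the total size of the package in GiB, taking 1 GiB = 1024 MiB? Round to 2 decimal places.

Audio total: 384 + 448 = 832 kbps = 0.832 Mbps.
time-lapse clip: 11.072 Mbps × 157 s × 1.02 = 1773.1 Mb
animated explainer: 4.832 Mbps × 240 s × 1.02 = 1182.9 Mb
podcast episode with video: 6.262 Mbps × 8220 s × 1.02 = 52503.1 Mb
TV episode: 5.922 Mbps × 3180 s × 1.02 = 19208.6 Mb
concert recording: 31.832 Mbps × 8880 s × 1.02 = 288321.5 Mb
Total: 362989.2 Mb = 45373.6 MB.
= 42.26 GiB.

42.26 GiB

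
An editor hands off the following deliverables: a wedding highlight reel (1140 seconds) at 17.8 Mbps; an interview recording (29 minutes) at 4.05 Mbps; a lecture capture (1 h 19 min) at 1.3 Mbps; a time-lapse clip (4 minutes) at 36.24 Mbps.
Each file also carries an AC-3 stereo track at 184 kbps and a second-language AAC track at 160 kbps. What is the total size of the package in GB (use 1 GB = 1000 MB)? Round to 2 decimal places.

Audio total: 184 + 160 = 344 kbps = 0.344 Mbps.
wedding highlight reel: 18.144 Mbps × 1140 s = 20684.2 Mb
interview recording: 4.394 Mbps × 1740 s = 7645.6 Mb
lecture capture: 1.644 Mbps × 4740 s = 7792.6 Mb
time-lapse clip: 36.584 Mbps × 240 s = 8780.2 Mb
Total: 44902.4 Mb = 5612.8 MB.
= 5.613 GB.

5.61 GB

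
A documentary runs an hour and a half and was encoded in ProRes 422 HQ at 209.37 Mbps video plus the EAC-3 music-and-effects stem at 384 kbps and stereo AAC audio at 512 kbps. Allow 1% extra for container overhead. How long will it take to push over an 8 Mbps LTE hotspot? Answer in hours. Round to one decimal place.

39.8 hours

1.5 h = 5400 s
Audio total: 384 + 512 = 896 kbps = 0.896 Mbps.
Total bitrate: 210.266 Mbps.
File: 210.266 Mbps × 5400 s = 1135436.4 Mb.
With 1% container overhead: ×1.01. → 1146790.8 Mb.
At 8 Mbps: 1146790.8 / 8 = 143348.8 s ≈ 39.8 hours.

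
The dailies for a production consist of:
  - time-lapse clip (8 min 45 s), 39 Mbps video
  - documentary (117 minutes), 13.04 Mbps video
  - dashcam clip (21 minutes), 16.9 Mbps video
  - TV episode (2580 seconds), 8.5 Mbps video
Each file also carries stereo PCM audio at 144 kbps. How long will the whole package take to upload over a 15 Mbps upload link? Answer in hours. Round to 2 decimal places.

2.91 hours

Audio: 144 kbps = 0.144 Mbps.
time-lapse clip: 39.144 Mbps × 525 s = 20550.6 Mb
documentary: 13.184 Mbps × 7020 s = 92551.7 Mb
dashcam clip: 17.044 Mbps × 1260 s = 21475.4 Mb
TV episode: 8.644 Mbps × 2580 s = 22301.5 Mb
Total: 156879.2 Mb = 19609.9 MB.
At 15 Mbps: 156879.2 / 15 = 10459 s ≈ 2.91 hours.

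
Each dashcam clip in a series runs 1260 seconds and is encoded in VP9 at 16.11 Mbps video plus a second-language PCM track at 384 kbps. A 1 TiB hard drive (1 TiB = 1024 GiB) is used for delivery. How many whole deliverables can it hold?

Audio: 384 kbps = 0.384 Mbps.
Total bitrate: 16.494 Mbps.
Per item: 16.494 Mbps × 1260 s = 20,782 Mb = 2,598 MB.
Capacity: 1 TiB = 8,796,093 Mb; 423.25 items → 423 complete.

423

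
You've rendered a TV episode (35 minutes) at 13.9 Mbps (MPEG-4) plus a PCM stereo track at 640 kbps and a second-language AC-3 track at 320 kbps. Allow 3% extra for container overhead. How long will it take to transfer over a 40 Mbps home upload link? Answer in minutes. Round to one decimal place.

35 min = 2100 s
Audio total: 640 + 320 = 960 kbps = 0.960 Mbps.
Total bitrate: 14.860 Mbps.
File: 14.860 Mbps × 2100 s = 31206.0 Mb.
With 3% container overhead: ×1.03. → 32142.2 Mb.
At 40 Mbps: 32142.2 / 40 = 803.6 s ≈ 13.4 minutes.

13.4 minutes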